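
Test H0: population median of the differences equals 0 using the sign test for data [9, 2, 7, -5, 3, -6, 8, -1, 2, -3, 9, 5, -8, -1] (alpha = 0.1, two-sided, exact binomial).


Step 1: Discard zero differences. Original n = 14; n_eff = number of nonzero differences = 14.
Nonzero differences (with sign): +9, +2, +7, -5, +3, -6, +8, -1, +2, -3, +9, +5, -8, -1
Step 2: Count signs: positive = 8, negative = 6.
Step 3: Under H0: P(positive) = 0.5, so the number of positives S ~ Bin(14, 0.5).
Step 4: Two-sided exact p-value = sum of Bin(14,0.5) probabilities at or below the observed probability = 0.790527.
Step 5: alpha = 0.1. fail to reject H0.

n_eff = 14, pos = 8, neg = 6, p = 0.790527, fail to reject H0.


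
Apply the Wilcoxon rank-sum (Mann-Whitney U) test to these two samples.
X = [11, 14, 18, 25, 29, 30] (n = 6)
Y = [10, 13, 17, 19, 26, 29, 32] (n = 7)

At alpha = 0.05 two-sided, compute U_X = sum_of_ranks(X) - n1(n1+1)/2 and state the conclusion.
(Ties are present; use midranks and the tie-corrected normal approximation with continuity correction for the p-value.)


Step 1: Combine and sort all 13 observations; assign midranks.
sorted (value, group): (10,Y), (11,X), (13,Y), (14,X), (17,Y), (18,X), (19,Y), (25,X), (26,Y), (29,X), (29,Y), (30,X), (32,Y)
ranks: 10->1, 11->2, 13->3, 14->4, 17->5, 18->6, 19->7, 25->8, 26->9, 29->10.5, 29->10.5, 30->12, 32->13
Step 2: Rank sum for X: R1 = 2 + 4 + 6 + 8 + 10.5 + 12 = 42.5.
Step 3: U_X = R1 - n1(n1+1)/2 = 42.5 - 6*7/2 = 42.5 - 21 = 21.5.
       U_Y = n1*n2 - U_X = 42 - 21.5 = 20.5.
Step 4: Ties are present, so use the tie-corrected normal approximation (with continuity correction) for the p-value.
Step 5: p-value = 1.000000; compare to alpha = 0.05. fail to reject H0.

U_X = 21.5, p = 1.000000, fail to reject H0 at alpha = 0.05.


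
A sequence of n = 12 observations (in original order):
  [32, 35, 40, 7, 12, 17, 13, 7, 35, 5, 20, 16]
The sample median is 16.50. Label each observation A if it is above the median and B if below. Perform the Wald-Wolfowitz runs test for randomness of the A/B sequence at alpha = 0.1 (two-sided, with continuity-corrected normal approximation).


Step 1: Compute median = 16.50; label A = above, B = below.
Labels in order: AAABBABBABAB  (n_A = 6, n_B = 6)
Step 2: Count runs R = 8.
Step 3: Under H0 (random ordering), E[R] = 2*n_A*n_B/(n_A+n_B) + 1 = 2*6*6/12 + 1 = 7.0000.
        Var[R] = 2*n_A*n_B*(2*n_A*n_B - n_A - n_B) / ((n_A+n_B)^2 * (n_A+n_B-1)) = 4320/1584 = 2.7273.
        SD[R] = 1.6514.
Step 4: Continuity-corrected z = (R - 0.5 - E[R]) / SD[R] = (8 - 0.5 - 7.0000) / 1.6514 = 0.3028.
Step 5: Two-sided p-value via normal approximation = 2*(1 - Phi(|z|)) = 0.762069.
Step 6: alpha = 0.1. fail to reject H0.

R = 8, z = 0.3028, p = 0.762069, fail to reject H0.


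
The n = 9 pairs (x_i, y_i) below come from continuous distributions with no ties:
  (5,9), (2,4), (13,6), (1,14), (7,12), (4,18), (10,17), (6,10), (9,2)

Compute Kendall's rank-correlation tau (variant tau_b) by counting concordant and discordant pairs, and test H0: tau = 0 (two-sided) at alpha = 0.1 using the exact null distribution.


Step 1: Enumerate the 36 unordered pairs (i,j) with i<j and classify each by sign(x_j-x_i) * sign(y_j-y_i).
  (1,2):dx=-3,dy=-5->C; (1,3):dx=+8,dy=-3->D; (1,4):dx=-4,dy=+5->D; (1,5):dx=+2,dy=+3->C
  (1,6):dx=-1,dy=+9->D; (1,7):dx=+5,dy=+8->C; (1,8):dx=+1,dy=+1->C; (1,9):dx=+4,dy=-7->D
  (2,3):dx=+11,dy=+2->C; (2,4):dx=-1,dy=+10->D; (2,5):dx=+5,dy=+8->C; (2,6):dx=+2,dy=+14->C
  (2,7):dx=+8,dy=+13->C; (2,8):dx=+4,dy=+6->C; (2,9):dx=+7,dy=-2->D; (3,4):dx=-12,dy=+8->D
  (3,5):dx=-6,dy=+6->D; (3,6):dx=-9,dy=+12->D; (3,7):dx=-3,dy=+11->D; (3,8):dx=-7,dy=+4->D
  (3,9):dx=-4,dy=-4->C; (4,5):dx=+6,dy=-2->D; (4,6):dx=+3,dy=+4->C; (4,7):dx=+9,dy=+3->C
  (4,8):dx=+5,dy=-4->D; (4,9):dx=+8,dy=-12->D; (5,6):dx=-3,dy=+6->D; (5,7):dx=+3,dy=+5->C
  (5,8):dx=-1,dy=-2->C; (5,9):dx=+2,dy=-10->D; (6,7):dx=+6,dy=-1->D; (6,8):dx=+2,dy=-8->D
  (6,9):dx=+5,dy=-16->D; (7,8):dx=-4,dy=-7->C; (7,9):dx=-1,dy=-15->C; (8,9):dx=+3,dy=-8->D
Step 2: C = 16, D = 20, total pairs = 36.
Step 3: tau = (C - D)/(n(n-1)/2) = (16 - 20)/36 = -0.111111.
Step 4: Exact two-sided p-value (enumerate n! = 362880 permutations of y under H0): p = 0.761414.
Step 5: alpha = 0.1. fail to reject H0.

tau_b = -0.1111 (C=16, D=20), p = 0.761414, fail to reject H0.


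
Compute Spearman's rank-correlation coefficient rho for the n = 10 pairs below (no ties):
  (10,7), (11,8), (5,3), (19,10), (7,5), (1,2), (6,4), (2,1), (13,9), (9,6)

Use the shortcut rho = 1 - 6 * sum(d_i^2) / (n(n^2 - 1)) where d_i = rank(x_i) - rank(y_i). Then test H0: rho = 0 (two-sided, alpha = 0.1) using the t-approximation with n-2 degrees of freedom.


Step 1: Rank x and y separately (midranks; no ties here).
rank(x): 10->7, 11->8, 5->3, 19->10, 7->5, 1->1, 6->4, 2->2, 13->9, 9->6
rank(y): 7->7, 8->8, 3->3, 10->10, 5->5, 2->2, 4->4, 1->1, 9->9, 6->6
Step 2: d_i = R_x(i) - R_y(i); compute d_i^2.
  (7-7)^2=0, (8-8)^2=0, (3-3)^2=0, (10-10)^2=0, (5-5)^2=0, (1-2)^2=1, (4-4)^2=0, (2-1)^2=1, (9-9)^2=0, (6-6)^2=0
sum(d^2) = 2.
Step 3: rho = 1 - 6*2 / (10*(10^2 - 1)) = 1 - 12/990 = 0.987879.
Step 4: Under H0, t = rho * sqrt((n-2)/(1-rho^2)) = 18.0003 ~ t(8).
Step 5: Two-sided p-value from the t-distribution with 8 df = 0.000000.
Step 6: alpha = 0.1. reject H0.

rho = 0.9879, p = 0.000000, reject H0 at alpha = 0.1.


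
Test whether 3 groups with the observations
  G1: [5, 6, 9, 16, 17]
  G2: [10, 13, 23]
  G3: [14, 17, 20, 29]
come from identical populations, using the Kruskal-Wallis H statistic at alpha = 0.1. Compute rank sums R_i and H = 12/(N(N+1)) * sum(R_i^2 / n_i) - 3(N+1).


Step 1: Combine all N = 12 observations and assign midranks.
sorted (value, group, rank): (5,G1,1), (6,G1,2), (9,G1,3), (10,G2,4), (13,G2,5), (14,G3,6), (16,G1,7), (17,G1,8.5), (17,G3,8.5), (20,G3,10), (23,G2,11), (29,G3,12)
Step 2: Sum ranks within each group.
R_1 = 21.5 (n_1 = 5)
R_2 = 20 (n_2 = 3)
R_3 = 36.5 (n_3 = 4)
Step 3: H = 12/(N(N+1)) * sum(R_i^2/n_i) - 3(N+1)
     = 12/(12*13) * (21.5^2/5 + 20^2/3 + 36.5^2/4) - 3*13
     = 0.076923 * 558.846 - 39
     = 3.988141.
Step 4: Ties present; correction factor C = 1 - 6/(12^3 - 12) = 0.996503. Corrected H = 3.988141 / 0.996503 = 4.002135.
Step 5: Under H0, H ~ chi^2(2); p-value = 0.135191.
Step 6: alpha = 0.1. fail to reject H0.

H = 4.0021, df = 2, p = 0.135191, fail to reject H0.


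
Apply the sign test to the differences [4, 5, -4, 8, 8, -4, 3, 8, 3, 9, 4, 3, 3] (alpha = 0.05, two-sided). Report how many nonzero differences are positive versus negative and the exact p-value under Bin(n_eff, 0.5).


Step 1: Discard zero differences. Original n = 13; n_eff = number of nonzero differences = 13.
Nonzero differences (with sign): +4, +5, -4, +8, +8, -4, +3, +8, +3, +9, +4, +3, +3
Step 2: Count signs: positive = 11, negative = 2.
Step 3: Under H0: P(positive) = 0.5, so the number of positives S ~ Bin(13, 0.5).
Step 4: Two-sided exact p-value = sum of Bin(13,0.5) probabilities at or below the observed probability = 0.022461.
Step 5: alpha = 0.05. reject H0.

n_eff = 13, pos = 11, neg = 2, p = 0.022461, reject H0.


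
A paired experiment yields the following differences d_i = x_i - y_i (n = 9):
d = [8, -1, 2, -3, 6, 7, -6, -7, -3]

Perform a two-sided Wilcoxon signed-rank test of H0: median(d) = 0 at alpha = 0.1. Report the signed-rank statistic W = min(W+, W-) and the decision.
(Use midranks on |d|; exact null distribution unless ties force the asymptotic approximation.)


Step 1: Drop any zero differences (none here) and take |d_i|.
|d| = [8, 1, 2, 3, 6, 7, 6, 7, 3]
Step 2: Midrank |d_i| (ties get averaged ranks).
ranks: |8|->9, |1|->1, |2|->2, |3|->3.5, |6|->5.5, |7|->7.5, |6|->5.5, |7|->7.5, |3|->3.5
Step 3: Attach original signs; sum ranks with positive sign and with negative sign.
W+ = 9 + 2 + 5.5 + 7.5 = 24
W- = 1 + 3.5 + 5.5 + 7.5 + 3.5 = 21
(Check: W+ + W- = 45 should equal n(n+1)/2 = 45.)
Step 4: Test statistic W = min(W+, W-) = 21.
Step 5: Ties in |d|, so use the tie-corrected normal approximation.
        E[W] = n(n+1)/4 = 9*10/4 = 22.5.
        Tie groups: |d|=3 (t=2), |d|=6 (t=2), |d|=7 (t=2); sum(t^3 - t) = 18.
        Var[W] = n(n+1)(2n+1)/24 - sum(t^3-t)/48 = 1710/24 - 18/48 = 70.875.
        z = (W - E[W]) / sqrt(Var[W]) = (21 - 22.5) / 8.4187 = -0.1782.
        Two-sided p = 2*Phi(z) = 0.858586.
Step 6: alpha = 0.1. fail to reject H0.

W+ = 24, W- = 21, W = min = 21, p = 0.858586, fail to reject H0.


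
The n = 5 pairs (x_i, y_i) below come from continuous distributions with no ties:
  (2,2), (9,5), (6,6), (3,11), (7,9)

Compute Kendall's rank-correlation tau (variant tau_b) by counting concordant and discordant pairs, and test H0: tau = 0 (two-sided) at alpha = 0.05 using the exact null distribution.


Step 1: Enumerate the 10 unordered pairs (i,j) with i<j and classify each by sign(x_j-x_i) * sign(y_j-y_i).
  (1,2):dx=+7,dy=+3->C; (1,3):dx=+4,dy=+4->C; (1,4):dx=+1,dy=+9->C; (1,5):dx=+5,dy=+7->C
  (2,3):dx=-3,dy=+1->D; (2,4):dx=-6,dy=+6->D; (2,5):dx=-2,dy=+4->D; (3,4):dx=-3,dy=+5->D
  (3,5):dx=+1,dy=+3->C; (4,5):dx=+4,dy=-2->D
Step 2: C = 5, D = 5, total pairs = 10.
Step 3: tau = (C - D)/(n(n-1)/2) = (5 - 5)/10 = 0.000000.
Step 4: Exact two-sided p-value (enumerate n! = 120 permutations of y under H0): p = 1.000000.
Step 5: alpha = 0.05. fail to reject H0.

tau_b = 0.0000 (C=5, D=5), p = 1.000000, fail to reject H0.


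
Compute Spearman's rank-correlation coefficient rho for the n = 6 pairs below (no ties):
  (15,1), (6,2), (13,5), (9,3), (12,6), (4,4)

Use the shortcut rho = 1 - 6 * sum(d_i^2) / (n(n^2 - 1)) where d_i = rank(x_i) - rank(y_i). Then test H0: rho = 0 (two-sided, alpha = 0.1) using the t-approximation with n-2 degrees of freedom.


Step 1: Rank x and y separately (midranks; no ties here).
rank(x): 15->6, 6->2, 13->5, 9->3, 12->4, 4->1
rank(y): 1->1, 2->2, 5->5, 3->3, 6->6, 4->4
Step 2: d_i = R_x(i) - R_y(i); compute d_i^2.
  (6-1)^2=25, (2-2)^2=0, (5-5)^2=0, (3-3)^2=0, (4-6)^2=4, (1-4)^2=9
sum(d^2) = 38.
Step 3: rho = 1 - 6*38 / (6*(6^2 - 1)) = 1 - 228/210 = -0.085714.
Step 4: Under H0, t = rho * sqrt((n-2)/(1-rho^2)) = -0.1721 ~ t(4).
Step 5: Two-sided p-value from the t-distribution with 4 df = 0.871743.
Step 6: alpha = 0.1. fail to reject H0.

rho = -0.0857, p = 0.871743, fail to reject H0 at alpha = 0.1.


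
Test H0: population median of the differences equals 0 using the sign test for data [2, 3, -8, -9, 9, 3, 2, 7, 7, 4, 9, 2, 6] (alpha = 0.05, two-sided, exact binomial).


Step 1: Discard zero differences. Original n = 13; n_eff = number of nonzero differences = 13.
Nonzero differences (with sign): +2, +3, -8, -9, +9, +3, +2, +7, +7, +4, +9, +2, +6
Step 2: Count signs: positive = 11, negative = 2.
Step 3: Under H0: P(positive) = 0.5, so the number of positives S ~ Bin(13, 0.5).
Step 4: Two-sided exact p-value = sum of Bin(13,0.5) probabilities at or below the observed probability = 0.022461.
Step 5: alpha = 0.05. reject H0.

n_eff = 13, pos = 11, neg = 2, p = 0.022461, reject H0.


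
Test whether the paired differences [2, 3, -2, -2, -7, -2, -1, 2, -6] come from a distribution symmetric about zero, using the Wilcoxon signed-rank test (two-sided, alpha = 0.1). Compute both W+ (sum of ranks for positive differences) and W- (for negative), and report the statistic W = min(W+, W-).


Step 1: Drop any zero differences (none here) and take |d_i|.
|d| = [2, 3, 2, 2, 7, 2, 1, 2, 6]
Step 2: Midrank |d_i| (ties get averaged ranks).
ranks: |2|->4, |3|->7, |2|->4, |2|->4, |7|->9, |2|->4, |1|->1, |2|->4, |6|->8
Step 3: Attach original signs; sum ranks with positive sign and with negative sign.
W+ = 4 + 7 + 4 = 15
W- = 4 + 4 + 9 + 4 + 1 + 8 = 30
(Check: W+ + W- = 45 should equal n(n+1)/2 = 45.)
Step 4: Test statistic W = min(W+, W-) = 15.
Step 5: Ties in |d|, so use the tie-corrected normal approximation.
        E[W] = n(n+1)/4 = 9*10/4 = 22.5.
        Tie groups: |d|=2 (t=5); sum(t^3 - t) = 120.
        Var[W] = n(n+1)(2n+1)/24 - sum(t^3-t)/48 = 1710/24 - 120/48 = 68.75.
        z = (W - E[W]) / sqrt(Var[W]) = (15 - 22.5) / 8.2916 = -0.9045.
        Two-sided p = 2*Phi(z) = 0.365712.
Step 6: alpha = 0.1. fail to reject H0.

W+ = 15, W- = 30, W = min = 15, p = 0.365712, fail to reject H0.


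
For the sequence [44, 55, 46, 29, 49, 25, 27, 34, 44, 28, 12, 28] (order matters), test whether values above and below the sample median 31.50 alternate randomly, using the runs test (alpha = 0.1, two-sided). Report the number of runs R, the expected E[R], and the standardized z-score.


Step 1: Compute median = 31.50; label A = above, B = below.
Labels in order: AAABABBAABBB  (n_A = 6, n_B = 6)
Step 2: Count runs R = 6.
Step 3: Under H0 (random ordering), E[R] = 2*n_A*n_B/(n_A+n_B) + 1 = 2*6*6/12 + 1 = 7.0000.
        Var[R] = 2*n_A*n_B*(2*n_A*n_B - n_A - n_B) / ((n_A+n_B)^2 * (n_A+n_B-1)) = 4320/1584 = 2.7273.
        SD[R] = 1.6514.
Step 4: Continuity-corrected z = (R + 0.5 - E[R]) / SD[R] = (6 + 0.5 - 7.0000) / 1.6514 = -0.3028.
Step 5: Two-sided p-value via normal approximation = 2*(1 - Phi(|z|)) = 0.762069.
Step 6: alpha = 0.1. fail to reject H0.

R = 6, z = -0.3028, p = 0.762069, fail to reject H0.


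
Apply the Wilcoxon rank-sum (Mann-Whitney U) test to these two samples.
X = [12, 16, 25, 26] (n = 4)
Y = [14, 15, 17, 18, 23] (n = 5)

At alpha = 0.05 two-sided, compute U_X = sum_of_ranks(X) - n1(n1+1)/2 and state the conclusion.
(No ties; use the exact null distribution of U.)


Step 1: Combine and sort all 9 observations; assign midranks.
sorted (value, group): (12,X), (14,Y), (15,Y), (16,X), (17,Y), (18,Y), (23,Y), (25,X), (26,X)
ranks: 12->1, 14->2, 15->3, 16->4, 17->5, 18->6, 23->7, 25->8, 26->9
Step 2: Rank sum for X: R1 = 1 + 4 + 8 + 9 = 22.
Step 3: U_X = R1 - n1(n1+1)/2 = 22 - 4*5/2 = 22 - 10 = 12.
       U_Y = n1*n2 - U_X = 20 - 12 = 8.
Step 4: No ties, so the exact null distribution of U (based on enumerating the C(9,4) = 126 equally likely rank assignments) gives the two-sided p-value.
Step 5: p-value = 0.730159; compare to alpha = 0.05. fail to reject H0.

U_X = 12, p = 0.730159, fail to reject H0 at alpha = 0.05.


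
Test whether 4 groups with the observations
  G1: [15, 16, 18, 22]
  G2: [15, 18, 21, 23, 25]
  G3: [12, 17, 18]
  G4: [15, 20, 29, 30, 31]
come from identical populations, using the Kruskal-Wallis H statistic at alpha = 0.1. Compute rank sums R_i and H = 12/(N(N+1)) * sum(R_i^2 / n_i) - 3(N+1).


Step 1: Combine all N = 17 observations and assign midranks.
sorted (value, group, rank): (12,G3,1), (15,G1,3), (15,G2,3), (15,G4,3), (16,G1,5), (17,G3,6), (18,G1,8), (18,G2,8), (18,G3,8), (20,G4,10), (21,G2,11), (22,G1,12), (23,G2,13), (25,G2,14), (29,G4,15), (30,G4,16), (31,G4,17)
Step 2: Sum ranks within each group.
R_1 = 28 (n_1 = 4)
R_2 = 49 (n_2 = 5)
R_3 = 15 (n_3 = 3)
R_4 = 61 (n_4 = 5)
Step 3: H = 12/(N(N+1)) * sum(R_i^2/n_i) - 3(N+1)
     = 12/(17*18) * (28^2/4 + 49^2/5 + 15^2/3 + 61^2/5) - 3*18
     = 0.039216 * 1495.4 - 54
     = 4.643137.
Step 4: Ties present; correction factor C = 1 - 48/(17^3 - 17) = 0.990196. Corrected H = 4.643137 / 0.990196 = 4.689109.
Step 5: Under H0, H ~ chi^2(3); p-value = 0.196030.
Step 6: alpha = 0.1. fail to reject H0.

H = 4.6891, df = 3, p = 0.196030, fail to reject H0.


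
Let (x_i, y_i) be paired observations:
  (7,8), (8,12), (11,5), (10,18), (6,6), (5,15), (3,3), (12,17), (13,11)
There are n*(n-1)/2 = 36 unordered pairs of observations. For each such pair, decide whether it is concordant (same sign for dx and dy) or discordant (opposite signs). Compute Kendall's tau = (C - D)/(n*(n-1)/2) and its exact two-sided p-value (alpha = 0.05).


Step 1: Enumerate the 36 unordered pairs (i,j) with i<j and classify each by sign(x_j-x_i) * sign(y_j-y_i).
  (1,2):dx=+1,dy=+4->C; (1,3):dx=+4,dy=-3->D; (1,4):dx=+3,dy=+10->C; (1,5):dx=-1,dy=-2->C
  (1,6):dx=-2,dy=+7->D; (1,7):dx=-4,dy=-5->C; (1,8):dx=+5,dy=+9->C; (1,9):dx=+6,dy=+3->C
  (2,3):dx=+3,dy=-7->D; (2,4):dx=+2,dy=+6->C; (2,5):dx=-2,dy=-6->C; (2,6):dx=-3,dy=+3->D
  (2,7):dx=-5,dy=-9->C; (2,8):dx=+4,dy=+5->C; (2,9):dx=+5,dy=-1->D; (3,4):dx=-1,dy=+13->D
  (3,5):dx=-5,dy=+1->D; (3,6):dx=-6,dy=+10->D; (3,7):dx=-8,dy=-2->C; (3,8):dx=+1,dy=+12->C
  (3,9):dx=+2,dy=+6->C; (4,5):dx=-4,dy=-12->C; (4,6):dx=-5,dy=-3->C; (4,7):dx=-7,dy=-15->C
  (4,8):dx=+2,dy=-1->D; (4,9):dx=+3,dy=-7->D; (5,6):dx=-1,dy=+9->D; (5,7):dx=-3,dy=-3->C
  (5,8):dx=+6,dy=+11->C; (5,9):dx=+7,dy=+5->C; (6,7):dx=-2,dy=-12->C; (6,8):dx=+7,dy=+2->C
  (6,9):dx=+8,dy=-4->D; (7,8):dx=+9,dy=+14->C; (7,9):dx=+10,dy=+8->C; (8,9):dx=+1,dy=-6->D
Step 2: C = 23, D = 13, total pairs = 36.
Step 3: tau = (C - D)/(n(n-1)/2) = (23 - 13)/36 = 0.277778.
Step 4: Exact two-sided p-value (enumerate n! = 362880 permutations of y under H0): p = 0.358488.
Step 5: alpha = 0.05. fail to reject H0.

tau_b = 0.2778 (C=23, D=13), p = 0.358488, fail to reject H0.


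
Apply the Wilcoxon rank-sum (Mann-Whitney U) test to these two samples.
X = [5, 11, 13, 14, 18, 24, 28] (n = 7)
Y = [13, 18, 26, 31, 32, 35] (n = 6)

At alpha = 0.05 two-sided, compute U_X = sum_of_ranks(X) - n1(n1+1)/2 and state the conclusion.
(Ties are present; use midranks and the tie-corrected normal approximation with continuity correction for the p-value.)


Step 1: Combine and sort all 13 observations; assign midranks.
sorted (value, group): (5,X), (11,X), (13,X), (13,Y), (14,X), (18,X), (18,Y), (24,X), (26,Y), (28,X), (31,Y), (32,Y), (35,Y)
ranks: 5->1, 11->2, 13->3.5, 13->3.5, 14->5, 18->6.5, 18->6.5, 24->8, 26->9, 28->10, 31->11, 32->12, 35->13
Step 2: Rank sum for X: R1 = 1 + 2 + 3.5 + 5 + 6.5 + 8 + 10 = 36.
Step 3: U_X = R1 - n1(n1+1)/2 = 36 - 7*8/2 = 36 - 28 = 8.
       U_Y = n1*n2 - U_X = 42 - 8 = 34.
Step 4: Ties are present, so use the tie-corrected normal approximation (with continuity correction) for the p-value.
Step 5: p-value = 0.073351; compare to alpha = 0.05. fail to reject H0.

U_X = 8, p = 0.073351, fail to reject H0 at alpha = 0.05.


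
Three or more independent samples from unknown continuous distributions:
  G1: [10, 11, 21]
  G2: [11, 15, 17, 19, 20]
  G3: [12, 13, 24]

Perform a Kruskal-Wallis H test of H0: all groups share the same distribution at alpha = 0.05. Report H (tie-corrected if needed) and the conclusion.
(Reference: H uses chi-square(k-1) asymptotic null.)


Step 1: Combine all N = 11 observations and assign midranks.
sorted (value, group, rank): (10,G1,1), (11,G1,2.5), (11,G2,2.5), (12,G3,4), (13,G3,5), (15,G2,6), (17,G2,7), (19,G2,8), (20,G2,9), (21,G1,10), (24,G3,11)
Step 2: Sum ranks within each group.
R_1 = 13.5 (n_1 = 3)
R_2 = 32.5 (n_2 = 5)
R_3 = 20 (n_3 = 3)
Step 3: H = 12/(N(N+1)) * sum(R_i^2/n_i) - 3(N+1)
     = 12/(11*12) * (13.5^2/3 + 32.5^2/5 + 20^2/3) - 3*12
     = 0.090909 * 405.333 - 36
     = 0.848485.
Step 4: Ties present; correction factor C = 1 - 6/(11^3 - 11) = 0.995455. Corrected H = 0.848485 / 0.995455 = 0.852359.
Step 5: Under H0, H ~ chi^2(2); p-value = 0.652999.
Step 6: alpha = 0.05. fail to reject H0.

H = 0.8524, df = 2, p = 0.652999, fail to reject H0.


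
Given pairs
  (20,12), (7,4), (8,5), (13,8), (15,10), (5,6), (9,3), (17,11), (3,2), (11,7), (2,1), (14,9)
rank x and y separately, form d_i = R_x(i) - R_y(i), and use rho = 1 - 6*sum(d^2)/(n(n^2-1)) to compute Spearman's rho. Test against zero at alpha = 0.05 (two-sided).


Step 1: Rank x and y separately (midranks; no ties here).
rank(x): 20->12, 7->4, 8->5, 13->8, 15->10, 5->3, 9->6, 17->11, 3->2, 11->7, 2->1, 14->9
rank(y): 12->12, 4->4, 5->5, 8->8, 10->10, 6->6, 3->3, 11->11, 2->2, 7->7, 1->1, 9->9
Step 2: d_i = R_x(i) - R_y(i); compute d_i^2.
  (12-12)^2=0, (4-4)^2=0, (5-5)^2=0, (8-8)^2=0, (10-10)^2=0, (3-6)^2=9, (6-3)^2=9, (11-11)^2=0, (2-2)^2=0, (7-7)^2=0, (1-1)^2=0, (9-9)^2=0
sum(d^2) = 18.
Step 3: rho = 1 - 6*18 / (12*(12^2 - 1)) = 1 - 108/1716 = 0.937063.
Step 4: Under H0, t = rho * sqrt((n-2)/(1-rho^2)) = 8.4868 ~ t(10).
Step 5: Two-sided p-value from the t-distribution with 10 df = 0.000007.
Step 6: alpha = 0.05. reject H0.

rho = 0.9371, p = 0.000007, reject H0 at alpha = 0.05.


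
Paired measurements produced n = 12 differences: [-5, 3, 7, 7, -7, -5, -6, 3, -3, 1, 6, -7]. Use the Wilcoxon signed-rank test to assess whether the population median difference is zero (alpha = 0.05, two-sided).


Step 1: Drop any zero differences (none here) and take |d_i|.
|d| = [5, 3, 7, 7, 7, 5, 6, 3, 3, 1, 6, 7]
Step 2: Midrank |d_i| (ties get averaged ranks).
ranks: |5|->5.5, |3|->3, |7|->10.5, |7|->10.5, |7|->10.5, |5|->5.5, |6|->7.5, |3|->3, |3|->3, |1|->1, |6|->7.5, |7|->10.5
Step 3: Attach original signs; sum ranks with positive sign and with negative sign.
W+ = 3 + 10.5 + 10.5 + 3 + 1 + 7.5 = 35.5
W- = 5.5 + 10.5 + 5.5 + 7.5 + 3 + 10.5 = 42.5
(Check: W+ + W- = 78 should equal n(n+1)/2 = 78.)
Step 4: Test statistic W = min(W+, W-) = 35.5.
Step 5: Ties in |d|, so use the tie-corrected normal approximation.
        E[W] = n(n+1)/4 = 12*13/4 = 39.
        Tie groups: |d|=3 (t=3), |d|=5 (t=2), |d|=6 (t=2), |d|=7 (t=4); sum(t^3 - t) = 96.
        Var[W] = n(n+1)(2n+1)/24 - sum(t^3-t)/48 = 3900/24 - 96/48 = 160.5.
        z = (W - E[W]) / sqrt(Var[W]) = (35.5 - 39) / 12.6689 = -0.2763.
        Two-sided p = 2*Phi(z) = 0.782342.
Step 6: alpha = 0.05. fail to reject H0.

W+ = 35.5, W- = 42.5, W = min = 35.5, p = 0.782342, fail to reject H0.


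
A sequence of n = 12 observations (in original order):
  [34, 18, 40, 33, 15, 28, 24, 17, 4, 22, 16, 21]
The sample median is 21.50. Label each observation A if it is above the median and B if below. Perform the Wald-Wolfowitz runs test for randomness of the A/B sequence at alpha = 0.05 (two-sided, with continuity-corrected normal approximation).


Step 1: Compute median = 21.50; label A = above, B = below.
Labels in order: ABAABAABBABB  (n_A = 6, n_B = 6)
Step 2: Count runs R = 8.
Step 3: Under H0 (random ordering), E[R] = 2*n_A*n_B/(n_A+n_B) + 1 = 2*6*6/12 + 1 = 7.0000.
        Var[R] = 2*n_A*n_B*(2*n_A*n_B - n_A - n_B) / ((n_A+n_B)^2 * (n_A+n_B-1)) = 4320/1584 = 2.7273.
        SD[R] = 1.6514.
Step 4: Continuity-corrected z = (R - 0.5 - E[R]) / SD[R] = (8 - 0.5 - 7.0000) / 1.6514 = 0.3028.
Step 5: Two-sided p-value via normal approximation = 2*(1 - Phi(|z|)) = 0.762069.
Step 6: alpha = 0.05. fail to reject H0.

R = 8, z = 0.3028, p = 0.762069, fail to reject H0.


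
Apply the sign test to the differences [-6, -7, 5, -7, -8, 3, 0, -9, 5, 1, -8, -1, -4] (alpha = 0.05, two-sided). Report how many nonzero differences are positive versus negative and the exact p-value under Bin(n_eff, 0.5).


Step 1: Discard zero differences. Original n = 13; n_eff = number of nonzero differences = 12.
Nonzero differences (with sign): -6, -7, +5, -7, -8, +3, -9, +5, +1, -8, -1, -4
Step 2: Count signs: positive = 4, negative = 8.
Step 3: Under H0: P(positive) = 0.5, so the number of positives S ~ Bin(12, 0.5).
Step 4: Two-sided exact p-value = sum of Bin(12,0.5) probabilities at or below the observed probability = 0.387695.
Step 5: alpha = 0.05. fail to reject H0.

n_eff = 12, pos = 4, neg = 8, p = 0.387695, fail to reject H0.


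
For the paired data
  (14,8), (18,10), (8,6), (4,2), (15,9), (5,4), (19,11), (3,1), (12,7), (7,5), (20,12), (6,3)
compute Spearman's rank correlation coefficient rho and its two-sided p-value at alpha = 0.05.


Step 1: Rank x and y separately (midranks; no ties here).
rank(x): 14->8, 18->10, 8->6, 4->2, 15->9, 5->3, 19->11, 3->1, 12->7, 7->5, 20->12, 6->4
rank(y): 8->8, 10->10, 6->6, 2->2, 9->9, 4->4, 11->11, 1->1, 7->7, 5->5, 12->12, 3->3
Step 2: d_i = R_x(i) - R_y(i); compute d_i^2.
  (8-8)^2=0, (10-10)^2=0, (6-6)^2=0, (2-2)^2=0, (9-9)^2=0, (3-4)^2=1, (11-11)^2=0, (1-1)^2=0, (7-7)^2=0, (5-5)^2=0, (12-12)^2=0, (4-3)^2=1
sum(d^2) = 2.
Step 3: rho = 1 - 6*2 / (12*(12^2 - 1)) = 1 - 12/1716 = 0.993007.
Step 4: Under H0, t = rho * sqrt((n-2)/(1-rho^2)) = 26.5990 ~ t(10).
Step 5: Two-sided p-value from the t-distribution with 10 df = 0.000000.
Step 6: alpha = 0.05. reject H0.

rho = 0.9930, p = 0.000000, reject H0 at alpha = 0.05.


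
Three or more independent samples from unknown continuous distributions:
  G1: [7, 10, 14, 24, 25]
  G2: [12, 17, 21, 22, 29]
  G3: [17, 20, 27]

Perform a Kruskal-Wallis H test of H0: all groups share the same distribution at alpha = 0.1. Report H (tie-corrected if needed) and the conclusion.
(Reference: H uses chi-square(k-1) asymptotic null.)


Step 1: Combine all N = 13 observations and assign midranks.
sorted (value, group, rank): (7,G1,1), (10,G1,2), (12,G2,3), (14,G1,4), (17,G2,5.5), (17,G3,5.5), (20,G3,7), (21,G2,8), (22,G2,9), (24,G1,10), (25,G1,11), (27,G3,12), (29,G2,13)
Step 2: Sum ranks within each group.
R_1 = 28 (n_1 = 5)
R_2 = 38.5 (n_2 = 5)
R_3 = 24.5 (n_3 = 3)
Step 3: H = 12/(N(N+1)) * sum(R_i^2/n_i) - 3(N+1)
     = 12/(13*14) * (28^2/5 + 38.5^2/5 + 24.5^2/3) - 3*14
     = 0.065934 * 653.333 - 42
     = 1.076923.
Step 4: Ties present; correction factor C = 1 - 6/(13^3 - 13) = 0.997253. Corrected H = 1.076923 / 0.997253 = 1.079890.
Step 5: Under H0, H ~ chi^2(2); p-value = 0.582780.
Step 6: alpha = 0.1. fail to reject H0.

H = 1.0799, df = 2, p = 0.582780, fail to reject H0.


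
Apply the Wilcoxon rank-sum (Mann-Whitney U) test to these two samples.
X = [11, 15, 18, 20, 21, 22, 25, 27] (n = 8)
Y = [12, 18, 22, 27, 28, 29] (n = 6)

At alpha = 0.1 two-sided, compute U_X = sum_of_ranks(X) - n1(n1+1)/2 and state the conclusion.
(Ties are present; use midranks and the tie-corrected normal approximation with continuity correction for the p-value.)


Step 1: Combine and sort all 14 observations; assign midranks.
sorted (value, group): (11,X), (12,Y), (15,X), (18,X), (18,Y), (20,X), (21,X), (22,X), (22,Y), (25,X), (27,X), (27,Y), (28,Y), (29,Y)
ranks: 11->1, 12->2, 15->3, 18->4.5, 18->4.5, 20->6, 21->7, 22->8.5, 22->8.5, 25->10, 27->11.5, 27->11.5, 28->13, 29->14
Step 2: Rank sum for X: R1 = 1 + 3 + 4.5 + 6 + 7 + 8.5 + 10 + 11.5 = 51.5.
Step 3: U_X = R1 - n1(n1+1)/2 = 51.5 - 8*9/2 = 51.5 - 36 = 15.5.
       U_Y = n1*n2 - U_X = 48 - 15.5 = 32.5.
Step 4: Ties are present, so use the tie-corrected normal approximation (with continuity correction) for the p-value.
Step 5: p-value = 0.300101; compare to alpha = 0.1. fail to reject H0.

U_X = 15.5, p = 0.300101, fail to reject H0 at alpha = 0.1.


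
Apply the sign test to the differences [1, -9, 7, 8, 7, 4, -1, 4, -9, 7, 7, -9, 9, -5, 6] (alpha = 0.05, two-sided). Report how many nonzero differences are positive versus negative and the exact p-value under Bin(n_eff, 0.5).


Step 1: Discard zero differences. Original n = 15; n_eff = number of nonzero differences = 15.
Nonzero differences (with sign): +1, -9, +7, +8, +7, +4, -1, +4, -9, +7, +7, -9, +9, -5, +6
Step 2: Count signs: positive = 10, negative = 5.
Step 3: Under H0: P(positive) = 0.5, so the number of positives S ~ Bin(15, 0.5).
Step 4: Two-sided exact p-value = sum of Bin(15,0.5) probabilities at or below the observed probability = 0.301758.
Step 5: alpha = 0.05. fail to reject H0.

n_eff = 15, pos = 10, neg = 5, p = 0.301758, fail to reject H0.


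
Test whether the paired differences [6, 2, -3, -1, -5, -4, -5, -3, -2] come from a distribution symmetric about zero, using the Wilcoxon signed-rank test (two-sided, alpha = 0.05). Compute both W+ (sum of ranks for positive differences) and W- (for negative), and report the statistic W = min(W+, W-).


Step 1: Drop any zero differences (none here) and take |d_i|.
|d| = [6, 2, 3, 1, 5, 4, 5, 3, 2]
Step 2: Midrank |d_i| (ties get averaged ranks).
ranks: |6|->9, |2|->2.5, |3|->4.5, |1|->1, |5|->7.5, |4|->6, |5|->7.5, |3|->4.5, |2|->2.5
Step 3: Attach original signs; sum ranks with positive sign and with negative sign.
W+ = 9 + 2.5 = 11.5
W- = 4.5 + 1 + 7.5 + 6 + 7.5 + 4.5 + 2.5 = 33.5
(Check: W+ + W- = 45 should equal n(n+1)/2 = 45.)
Step 4: Test statistic W = min(W+, W-) = 11.5.
Step 5: Ties in |d|, so use the tie-corrected normal approximation.
        E[W] = n(n+1)/4 = 9*10/4 = 22.5.
        Tie groups: |d|=2 (t=2), |d|=3 (t=2), |d|=5 (t=2); sum(t^3 - t) = 18.
        Var[W] = n(n+1)(2n+1)/24 - sum(t^3-t)/48 = 1710/24 - 18/48 = 70.875.
        z = (W - E[W]) / sqrt(Var[W]) = (11.5 - 22.5) / 8.4187 = -1.3066.
        Two-sided p = 2*Phi(z) = 0.191345.
Step 6: alpha = 0.05. fail to reject H0.

W+ = 11.5, W- = 33.5, W = min = 11.5, p = 0.191345, fail to reject H0.


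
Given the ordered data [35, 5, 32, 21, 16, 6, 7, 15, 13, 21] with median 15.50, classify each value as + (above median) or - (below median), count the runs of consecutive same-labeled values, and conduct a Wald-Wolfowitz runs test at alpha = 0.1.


Step 1: Compute median = 15.50; label A = above, B = below.
Labels in order: ABAAABBBBA  (n_A = 5, n_B = 5)
Step 2: Count runs R = 5.
Step 3: Under H0 (random ordering), E[R] = 2*n_A*n_B/(n_A+n_B) + 1 = 2*5*5/10 + 1 = 6.0000.
        Var[R] = 2*n_A*n_B*(2*n_A*n_B - n_A - n_B) / ((n_A+n_B)^2 * (n_A+n_B-1)) = 2000/900 = 2.2222.
        SD[R] = 1.4907.
Step 4: Continuity-corrected z = (R + 0.5 - E[R]) / SD[R] = (5 + 0.5 - 6.0000) / 1.4907 = -0.3354.
Step 5: Two-sided p-value via normal approximation = 2*(1 - Phi(|z|)) = 0.737316.
Step 6: alpha = 0.1. fail to reject H0.

R = 5, z = -0.3354, p = 0.737316, fail to reject H0.


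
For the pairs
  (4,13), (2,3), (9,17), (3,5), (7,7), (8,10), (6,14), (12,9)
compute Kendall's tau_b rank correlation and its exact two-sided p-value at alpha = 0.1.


Step 1: Enumerate the 28 unordered pairs (i,j) with i<j and classify each by sign(x_j-x_i) * sign(y_j-y_i).
  (1,2):dx=-2,dy=-10->C; (1,3):dx=+5,dy=+4->C; (1,4):dx=-1,dy=-8->C; (1,5):dx=+3,dy=-6->D
  (1,6):dx=+4,dy=-3->D; (1,7):dx=+2,dy=+1->C; (1,8):dx=+8,dy=-4->D; (2,3):dx=+7,dy=+14->C
  (2,4):dx=+1,dy=+2->C; (2,5):dx=+5,dy=+4->C; (2,6):dx=+6,dy=+7->C; (2,7):dx=+4,dy=+11->C
  (2,8):dx=+10,dy=+6->C; (3,4):dx=-6,dy=-12->C; (3,5):dx=-2,dy=-10->C; (3,6):dx=-1,dy=-7->C
  (3,7):dx=-3,dy=-3->C; (3,8):dx=+3,dy=-8->D; (4,5):dx=+4,dy=+2->C; (4,6):dx=+5,dy=+5->C
  (4,7):dx=+3,dy=+9->C; (4,8):dx=+9,dy=+4->C; (5,6):dx=+1,dy=+3->C; (5,7):dx=-1,dy=+7->D
  (5,8):dx=+5,dy=+2->C; (6,7):dx=-2,dy=+4->D; (6,8):dx=+4,dy=-1->D; (7,8):dx=+6,dy=-5->D
Step 2: C = 20, D = 8, total pairs = 28.
Step 3: tau = (C - D)/(n(n-1)/2) = (20 - 8)/28 = 0.428571.
Step 4: Exact two-sided p-value (enumerate n! = 40320 permutations of y under H0): p = 0.178869.
Step 5: alpha = 0.1. fail to reject H0.

tau_b = 0.4286 (C=20, D=8), p = 0.178869, fail to reject H0.


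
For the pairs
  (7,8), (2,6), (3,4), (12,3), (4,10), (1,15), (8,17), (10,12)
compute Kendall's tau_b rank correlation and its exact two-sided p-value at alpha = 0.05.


Step 1: Enumerate the 28 unordered pairs (i,j) with i<j and classify each by sign(x_j-x_i) * sign(y_j-y_i).
  (1,2):dx=-5,dy=-2->C; (1,3):dx=-4,dy=-4->C; (1,4):dx=+5,dy=-5->D; (1,5):dx=-3,dy=+2->D
  (1,6):dx=-6,dy=+7->D; (1,7):dx=+1,dy=+9->C; (1,8):dx=+3,dy=+4->C; (2,3):dx=+1,dy=-2->D
  (2,4):dx=+10,dy=-3->D; (2,5):dx=+2,dy=+4->C; (2,6):dx=-1,dy=+9->D; (2,7):dx=+6,dy=+11->C
  (2,8):dx=+8,dy=+6->C; (3,4):dx=+9,dy=-1->D; (3,5):dx=+1,dy=+6->C; (3,6):dx=-2,dy=+11->D
  (3,7):dx=+5,dy=+13->C; (3,8):dx=+7,dy=+8->C; (4,5):dx=-8,dy=+7->D; (4,6):dx=-11,dy=+12->D
  (4,7):dx=-4,dy=+14->D; (4,8):dx=-2,dy=+9->D; (5,6):dx=-3,dy=+5->D; (5,7):dx=+4,dy=+7->C
  (5,8):dx=+6,dy=+2->C; (6,7):dx=+7,dy=+2->C; (6,8):dx=+9,dy=-3->D; (7,8):dx=+2,dy=-5->D
Step 2: C = 13, D = 15, total pairs = 28.
Step 3: tau = (C - D)/(n(n-1)/2) = (13 - 15)/28 = -0.071429.
Step 4: Exact two-sided p-value (enumerate n! = 40320 permutations of y under H0): p = 0.904861.
Step 5: alpha = 0.05. fail to reject H0.

tau_b = -0.0714 (C=13, D=15), p = 0.904861, fail to reject H0.


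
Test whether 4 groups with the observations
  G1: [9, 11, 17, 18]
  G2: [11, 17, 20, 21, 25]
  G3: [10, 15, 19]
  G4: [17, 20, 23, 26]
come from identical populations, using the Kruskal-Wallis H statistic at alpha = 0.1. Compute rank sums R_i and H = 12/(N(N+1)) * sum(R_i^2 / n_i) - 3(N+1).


Step 1: Combine all N = 16 observations and assign midranks.
sorted (value, group, rank): (9,G1,1), (10,G3,2), (11,G1,3.5), (11,G2,3.5), (15,G3,5), (17,G1,7), (17,G2,7), (17,G4,7), (18,G1,9), (19,G3,10), (20,G2,11.5), (20,G4,11.5), (21,G2,13), (23,G4,14), (25,G2,15), (26,G4,16)
Step 2: Sum ranks within each group.
R_1 = 20.5 (n_1 = 4)
R_2 = 50 (n_2 = 5)
R_3 = 17 (n_3 = 3)
R_4 = 48.5 (n_4 = 4)
Step 3: H = 12/(N(N+1)) * sum(R_i^2/n_i) - 3(N+1)
     = 12/(16*17) * (20.5^2/4 + 50^2/5 + 17^2/3 + 48.5^2/4) - 3*17
     = 0.044118 * 1289.46 - 51
     = 5.887868.
Step 4: Ties present; correction factor C = 1 - 36/(16^3 - 16) = 0.991176. Corrected H = 5.887868 / 0.991176 = 5.940282.
Step 5: Under H0, H ~ chi^2(3); p-value = 0.114552.
Step 6: alpha = 0.1. fail to reject H0.

H = 5.9403, df = 3, p = 0.114552, fail to reject H0.


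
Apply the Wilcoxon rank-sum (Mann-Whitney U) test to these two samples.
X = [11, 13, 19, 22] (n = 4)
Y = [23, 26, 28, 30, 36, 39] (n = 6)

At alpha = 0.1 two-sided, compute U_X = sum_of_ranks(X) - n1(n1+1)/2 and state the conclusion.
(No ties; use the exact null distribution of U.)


Step 1: Combine and sort all 10 observations; assign midranks.
sorted (value, group): (11,X), (13,X), (19,X), (22,X), (23,Y), (26,Y), (28,Y), (30,Y), (36,Y), (39,Y)
ranks: 11->1, 13->2, 19->3, 22->4, 23->5, 26->6, 28->7, 30->8, 36->9, 39->10
Step 2: Rank sum for X: R1 = 1 + 2 + 3 + 4 = 10.
Step 3: U_X = R1 - n1(n1+1)/2 = 10 - 4*5/2 = 10 - 10 = 0.
       U_Y = n1*n2 - U_X = 24 - 0 = 24.
Step 4: No ties, so the exact null distribution of U (based on enumerating the C(10,4) = 210 equally likely rank assignments) gives the two-sided p-value.
Step 5: p-value = 0.009524; compare to alpha = 0.1. reject H0.

U_X = 0, p = 0.009524, reject H0 at alpha = 0.1.


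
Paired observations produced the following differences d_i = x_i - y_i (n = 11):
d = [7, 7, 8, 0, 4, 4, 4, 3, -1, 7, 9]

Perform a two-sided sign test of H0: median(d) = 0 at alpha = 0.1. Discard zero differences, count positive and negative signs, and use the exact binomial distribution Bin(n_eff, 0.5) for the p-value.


Step 1: Discard zero differences. Original n = 11; n_eff = number of nonzero differences = 10.
Nonzero differences (with sign): +7, +7, +8, +4, +4, +4, +3, -1, +7, +9
Step 2: Count signs: positive = 9, negative = 1.
Step 3: Under H0: P(positive) = 0.5, so the number of positives S ~ Bin(10, 0.5).
Step 4: Two-sided exact p-value = sum of Bin(10,0.5) probabilities at or below the observed probability = 0.021484.
Step 5: alpha = 0.1. reject H0.

n_eff = 10, pos = 9, neg = 1, p = 0.021484, reject H0.


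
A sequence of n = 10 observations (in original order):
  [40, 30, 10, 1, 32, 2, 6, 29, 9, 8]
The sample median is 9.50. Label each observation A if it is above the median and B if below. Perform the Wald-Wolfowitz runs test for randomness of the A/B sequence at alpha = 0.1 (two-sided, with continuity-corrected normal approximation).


Step 1: Compute median = 9.50; label A = above, B = below.
Labels in order: AAABABBABB  (n_A = 5, n_B = 5)
Step 2: Count runs R = 6.
Step 3: Under H0 (random ordering), E[R] = 2*n_A*n_B/(n_A+n_B) + 1 = 2*5*5/10 + 1 = 6.0000.
        Var[R] = 2*n_A*n_B*(2*n_A*n_B - n_A - n_B) / ((n_A+n_B)^2 * (n_A+n_B-1)) = 2000/900 = 2.2222.
        SD[R] = 1.4907.
Step 4: R = E[R], so z = 0 with no continuity correction.
Step 5: Two-sided p-value via normal approximation = 2*(1 - Phi(|z|)) = 1.000000.
Step 6: alpha = 0.1. fail to reject H0.

R = 6, z = 0.0000, p = 1.000000, fail to reject H0.


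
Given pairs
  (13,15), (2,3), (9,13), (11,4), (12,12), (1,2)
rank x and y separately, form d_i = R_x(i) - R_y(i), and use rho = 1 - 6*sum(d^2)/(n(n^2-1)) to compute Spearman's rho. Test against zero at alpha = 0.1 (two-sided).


Step 1: Rank x and y separately (midranks; no ties here).
rank(x): 13->6, 2->2, 9->3, 11->4, 12->5, 1->1
rank(y): 15->6, 3->2, 13->5, 4->3, 12->4, 2->1
Step 2: d_i = R_x(i) - R_y(i); compute d_i^2.
  (6-6)^2=0, (2-2)^2=0, (3-5)^2=4, (4-3)^2=1, (5-4)^2=1, (1-1)^2=0
sum(d^2) = 6.
Step 3: rho = 1 - 6*6 / (6*(6^2 - 1)) = 1 - 36/210 = 0.828571.
Step 4: Under H0, t = rho * sqrt((n-2)/(1-rho^2)) = 2.9598 ~ t(4).
Step 5: Two-sided p-value from the t-distribution with 4 df = 0.041563.
Step 6: alpha = 0.1. reject H0.

rho = 0.8286, p = 0.041563, reject H0 at alpha = 0.1.


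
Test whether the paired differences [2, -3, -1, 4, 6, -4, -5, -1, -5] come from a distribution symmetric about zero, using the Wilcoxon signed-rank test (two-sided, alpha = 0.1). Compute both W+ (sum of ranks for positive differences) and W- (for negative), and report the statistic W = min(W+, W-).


Step 1: Drop any zero differences (none here) and take |d_i|.
|d| = [2, 3, 1, 4, 6, 4, 5, 1, 5]
Step 2: Midrank |d_i| (ties get averaged ranks).
ranks: |2|->3, |3|->4, |1|->1.5, |4|->5.5, |6|->9, |4|->5.5, |5|->7.5, |1|->1.5, |5|->7.5
Step 3: Attach original signs; sum ranks with positive sign and with negative sign.
W+ = 3 + 5.5 + 9 = 17.5
W- = 4 + 1.5 + 5.5 + 7.5 + 1.5 + 7.5 = 27.5
(Check: W+ + W- = 45 should equal n(n+1)/2 = 45.)
Step 4: Test statistic W = min(W+, W-) = 17.5.
Step 5: Ties in |d|, so use the tie-corrected normal approximation.
        E[W] = n(n+1)/4 = 9*10/4 = 22.5.
        Tie groups: |d|=1 (t=2), |d|=4 (t=2), |d|=5 (t=2); sum(t^3 - t) = 18.
        Var[W] = n(n+1)(2n+1)/24 - sum(t^3-t)/48 = 1710/24 - 18/48 = 70.875.
        z = (W - E[W]) / sqrt(Var[W]) = (17.5 - 22.5) / 8.4187 = -0.5939.
        Two-sided p = 2*Phi(z) = 0.552570.
Step 6: alpha = 0.1. fail to reject H0.

W+ = 17.5, W- = 27.5, W = min = 17.5, p = 0.552570, fail to reject H0.


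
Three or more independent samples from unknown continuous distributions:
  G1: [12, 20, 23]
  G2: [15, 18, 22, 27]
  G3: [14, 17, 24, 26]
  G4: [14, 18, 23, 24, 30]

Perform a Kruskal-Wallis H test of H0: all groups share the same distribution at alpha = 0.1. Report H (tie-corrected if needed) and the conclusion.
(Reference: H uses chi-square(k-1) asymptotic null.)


Step 1: Combine all N = 16 observations and assign midranks.
sorted (value, group, rank): (12,G1,1), (14,G3,2.5), (14,G4,2.5), (15,G2,4), (17,G3,5), (18,G2,6.5), (18,G4,6.5), (20,G1,8), (22,G2,9), (23,G1,10.5), (23,G4,10.5), (24,G3,12.5), (24,G4,12.5), (26,G3,14), (27,G2,15), (30,G4,16)
Step 2: Sum ranks within each group.
R_1 = 19.5 (n_1 = 3)
R_2 = 34.5 (n_2 = 4)
R_3 = 34 (n_3 = 4)
R_4 = 48 (n_4 = 5)
Step 3: H = 12/(N(N+1)) * sum(R_i^2/n_i) - 3(N+1)
     = 12/(16*17) * (19.5^2/3 + 34.5^2/4 + 34^2/4 + 48^2/5) - 3*17
     = 0.044118 * 1174.11 - 51
     = 0.799081.
Step 4: Ties present; correction factor C = 1 - 24/(16^3 - 16) = 0.994118. Corrected H = 0.799081 / 0.994118 = 0.803809.
Step 5: Under H0, H ~ chi^2(3); p-value = 0.848556.
Step 6: alpha = 0.1. fail to reject H0.

H = 0.8038, df = 3, p = 0.848556, fail to reject H0.


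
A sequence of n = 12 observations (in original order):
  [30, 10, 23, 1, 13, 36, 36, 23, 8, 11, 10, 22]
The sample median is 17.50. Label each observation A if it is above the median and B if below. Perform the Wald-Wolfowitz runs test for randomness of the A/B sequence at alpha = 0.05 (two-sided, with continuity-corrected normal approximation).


Step 1: Compute median = 17.50; label A = above, B = below.
Labels in order: ABABBAAABBBA  (n_A = 6, n_B = 6)
Step 2: Count runs R = 7.
Step 3: Under H0 (random ordering), E[R] = 2*n_A*n_B/(n_A+n_B) + 1 = 2*6*6/12 + 1 = 7.0000.
        Var[R] = 2*n_A*n_B*(2*n_A*n_B - n_A - n_B) / ((n_A+n_B)^2 * (n_A+n_B-1)) = 4320/1584 = 2.7273.
        SD[R] = 1.6514.
Step 4: R = E[R], so z = 0 with no continuity correction.
Step 5: Two-sided p-value via normal approximation = 2*(1 - Phi(|z|)) = 1.000000.
Step 6: alpha = 0.05. fail to reject H0.

R = 7, z = 0.0000, p = 1.000000, fail to reject H0.


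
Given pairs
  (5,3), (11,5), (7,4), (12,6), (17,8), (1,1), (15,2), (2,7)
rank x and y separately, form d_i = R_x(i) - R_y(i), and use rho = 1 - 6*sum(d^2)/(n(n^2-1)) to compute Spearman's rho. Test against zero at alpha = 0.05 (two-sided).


Step 1: Rank x and y separately (midranks; no ties here).
rank(x): 5->3, 11->5, 7->4, 12->6, 17->8, 1->1, 15->7, 2->2
rank(y): 3->3, 5->5, 4->4, 6->6, 8->8, 1->1, 2->2, 7->7
Step 2: d_i = R_x(i) - R_y(i); compute d_i^2.
  (3-3)^2=0, (5-5)^2=0, (4-4)^2=0, (6-6)^2=0, (8-8)^2=0, (1-1)^2=0, (7-2)^2=25, (2-7)^2=25
sum(d^2) = 50.
Step 3: rho = 1 - 6*50 / (8*(8^2 - 1)) = 1 - 300/504 = 0.404762.
Step 4: Under H0, t = rho * sqrt((n-2)/(1-rho^2)) = 1.0842 ~ t(6).
Step 5: Two-sided p-value from the t-distribution with 6 df = 0.319889.
Step 6: alpha = 0.05. fail to reject H0.

rho = 0.4048, p = 0.319889, fail to reject H0 at alpha = 0.05.
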